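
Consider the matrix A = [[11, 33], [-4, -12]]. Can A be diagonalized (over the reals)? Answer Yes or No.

Characteristic polynomial: p(r) = r^2 + r = r(r + 1).
All 2 eigenvalues are distinct, so A is diagonalizable.

Yes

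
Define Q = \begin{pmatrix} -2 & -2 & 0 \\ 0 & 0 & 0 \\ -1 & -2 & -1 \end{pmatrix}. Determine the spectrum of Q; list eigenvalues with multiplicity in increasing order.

-2, -1, 0

Characteristic polynomial: p(μ) = μ^3 + 3μ^2 + 2μ = μ(μ + 1)(μ + 2).
Roots (with multiplicity): -2, -1, 0.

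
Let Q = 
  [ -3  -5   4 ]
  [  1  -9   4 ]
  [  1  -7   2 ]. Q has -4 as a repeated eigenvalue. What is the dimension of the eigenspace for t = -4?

1

Q + 4I = [[1, -5, 4], [1, -5, 4], [1, -7, 6]].
This matrix has rank 2, so its null space has dimension 3 − 2 = 1.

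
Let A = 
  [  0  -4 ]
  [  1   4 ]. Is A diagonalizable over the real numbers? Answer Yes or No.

No

Characteristic polynomial: p(λ) = λ^2 - 4λ + 4 = (λ - 2)^2.
λ = 2 has algebraic multiplicity 2; rank(A − 2I) = 1, so geometric multiplicity = 1.
Geometric multiplicity < algebraic multiplicity, so A is not diagonalizable.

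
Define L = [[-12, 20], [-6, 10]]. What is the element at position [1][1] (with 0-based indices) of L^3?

40

Characteristic polynomial: λ^2 + 2λ = λ(λ + 2), so the eigenvalues are -2, 0.
λ=-2: eigenvector (2, 1).
λ=0: eigenvector (-5, -3).
P = [[2, -5], [1, -3]], D = diag(-2, 0), P⁻¹ = [[3, -5], [1, -2]].
L³ = P·diag(-8, 0)·P⁻¹ = [[-48, 80], [-24, 40]].
The requested entry is 40.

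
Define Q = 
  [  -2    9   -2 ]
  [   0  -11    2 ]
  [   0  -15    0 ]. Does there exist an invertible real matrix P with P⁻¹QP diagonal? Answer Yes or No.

Yes

Characteristic polynomial: p(s) = s^3 + 13s^2 + 52s + 60 = (s + 2)(s + 5)(s + 6).
All 3 eigenvalues are distinct, so Q is diagonalizable.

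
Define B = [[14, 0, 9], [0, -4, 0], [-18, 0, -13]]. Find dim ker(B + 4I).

2

B + 4I = [[18, 0, 9], [0, 0, 0], [-18, 0, -9]].
This matrix has rank 1, so its null space has dimension 3 − 1 = 2.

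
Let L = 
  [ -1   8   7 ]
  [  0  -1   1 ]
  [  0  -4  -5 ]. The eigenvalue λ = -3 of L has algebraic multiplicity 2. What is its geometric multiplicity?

1

L + 3I = [[2, 8, 7], [0, 2, 1], [0, -4, -2]].
This matrix has rank 2, so its null space has dimension 3 − 2 = 1.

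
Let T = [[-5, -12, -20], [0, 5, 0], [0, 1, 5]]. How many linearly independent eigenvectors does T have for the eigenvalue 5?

1

T − 5I = [[-10, -12, -20], [0, 0, 0], [0, 1, 0]].
This matrix has rank 2, so its null space has dimension 3 − 2 = 1.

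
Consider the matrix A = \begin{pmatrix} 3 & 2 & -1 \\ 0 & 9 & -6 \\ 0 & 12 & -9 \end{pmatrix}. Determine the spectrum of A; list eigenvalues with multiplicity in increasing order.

Characteristic polynomial: p(t) = t^3 - 3t^2 - 9t + 27 = (t - 3)^2(t + 3).
Roots (with multiplicity): -3, 3, 3.

-3, 3, 3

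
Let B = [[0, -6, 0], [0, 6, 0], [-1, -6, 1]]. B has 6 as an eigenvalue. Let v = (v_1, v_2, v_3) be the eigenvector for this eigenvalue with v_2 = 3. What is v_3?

B − 6I = [[-6, -6, 0], [0, 0, 0], [-1, -6, -5]].
Solving (B − 6I)v = 0 gives the eigenspace spanned by (-3, 3, -3).
With v_2 = 3, v = (-3, 3, -3), so v_3 = -3.

-3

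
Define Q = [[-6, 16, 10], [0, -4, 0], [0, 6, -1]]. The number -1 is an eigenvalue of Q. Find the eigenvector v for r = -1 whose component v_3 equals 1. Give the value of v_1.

2

Q + 1I = [[-5, 16, 10], [0, -3, 0], [0, 6, 0]].
Solving (Q + 1I)v = 0 gives the eigenspace spanned by (2, 0, 1).
With v_3 = 1, v = (2, 0, 1), so v_1 = 2.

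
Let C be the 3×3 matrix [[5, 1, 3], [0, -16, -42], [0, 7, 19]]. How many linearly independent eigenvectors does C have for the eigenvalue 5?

1

C − 5I = [[0, 1, 3], [0, -21, -42], [0, 7, 14]].
This matrix has rank 2, so its null space has dimension 3 − 2 = 1.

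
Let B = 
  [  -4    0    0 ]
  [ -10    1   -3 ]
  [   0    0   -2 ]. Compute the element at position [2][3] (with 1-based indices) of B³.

Characteristic polynomial: μ^3 + 5μ^2 + 2μ - 8 = (μ - 1)(μ + 2)(μ + 4), so the eigenvalues are -4, -2, 1.
μ=-4: eigenvector (1, 2, 0).
μ=-2: eigenvector (0, 1, 1).
μ=1: eigenvector (0, 1, 0).
P = [[1, 0, 0], [2, 1, 1], [0, 1, 0]], D = diag(-4, -2, 1), P⁻¹ = [[1, 0, 0], [0, 0, 1], [-2, 1, -1]].
B³ = P·diag(-64, -8, 1)·P⁻¹ = [[-64, 0, 0], [-130, 1, -9], [0, 0, -8]].
The requested entry is -9.

-9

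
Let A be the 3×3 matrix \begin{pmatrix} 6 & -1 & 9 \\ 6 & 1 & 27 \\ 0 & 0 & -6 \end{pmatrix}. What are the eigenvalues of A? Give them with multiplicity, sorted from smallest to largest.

Characteristic polynomial: p(s) = s^3 - s^2 - 30s + 72 = (s - 4)(s - 3)(s + 6).
Roots (with multiplicity): -6, 3, 4.

-6, 3, 4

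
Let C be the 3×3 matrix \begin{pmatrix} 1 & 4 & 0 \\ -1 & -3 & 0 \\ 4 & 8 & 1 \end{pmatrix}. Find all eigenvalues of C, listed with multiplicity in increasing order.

Characteristic polynomial: p(s) = s^3 + s^2 - s - 1 = (s - 1)(s + 1)^2.
Roots (with multiplicity): -1, -1, 1.

-1, -1, 1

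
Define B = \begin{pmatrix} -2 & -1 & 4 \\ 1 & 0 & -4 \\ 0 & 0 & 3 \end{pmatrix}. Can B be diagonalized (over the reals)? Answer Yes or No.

No

Characteristic polynomial: p(λ) = λ^3 - λ^2 - 5λ - 3 = (λ - 3)(λ + 1)^2.
λ = -1 has algebraic multiplicity 2; rank(B + 1I) = 2, so geometric multiplicity = 1.
Geometric multiplicity < algebraic multiplicity, so B is not diagonalizable.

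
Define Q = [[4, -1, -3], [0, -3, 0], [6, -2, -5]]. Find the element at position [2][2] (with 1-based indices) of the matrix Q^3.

-27

Characteristic polynomial: λ^3 + 4λ^2 + λ - 6 = (λ - 1)(λ + 2)(λ + 3), so the eigenvalues are -3, -2, 1.
λ=-3: eigenvector (1, 1, 2).
λ=1: eigenvector (1, 0, 1).
λ=-2: eigenvector (1, 0, 2).
P = [[1, 1, 1], [1, 0, 0], [2, 1, 2]], D = diag(-3, 1, -2), P⁻¹ = [[0, 1, 0], [2, 0, -1], [-1, -1, 1]].
Q³ = P·diag(-27, 1, -8)·P⁻¹ = [[10, -19, -9], [0, -27, 0], [18, -38, -17]].
The requested entry is -27.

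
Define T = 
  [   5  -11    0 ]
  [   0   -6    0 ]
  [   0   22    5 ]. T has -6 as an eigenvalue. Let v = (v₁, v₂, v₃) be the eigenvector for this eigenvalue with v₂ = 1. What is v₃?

T + 6I = [[11, -11, 0], [0, 0, 0], [0, 22, 11]].
Solving (T + 6I)v = 0 gives the eigenspace spanned by (1, 1, -2).
With v₂ = 1, v = (1, 1, -2), so v₃ = -2.

-2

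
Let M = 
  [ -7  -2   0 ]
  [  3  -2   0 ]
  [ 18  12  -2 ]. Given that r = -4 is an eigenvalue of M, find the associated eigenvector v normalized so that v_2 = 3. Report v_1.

M + 4I = [[-3, -2, 0], [3, 2, 0], [18, 12, 2]].
Solving (M + 4I)v = 0 gives the eigenspace spanned by (-2, 3, 0).
With v_2 = 3, v = (-2, 3, 0), so v_1 = -2.

-2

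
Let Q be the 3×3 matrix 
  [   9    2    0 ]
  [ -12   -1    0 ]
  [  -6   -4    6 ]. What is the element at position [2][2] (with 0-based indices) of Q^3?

216

Characteristic polynomial: r^3 - 14r^2 + 63r - 90 = (r - 6)(r - 5)(r - 3), so the eigenvalues are 3, 5, 6.
r=5: eigenvector (1, -2, -2).
r=3: eigenvector (-1, 3, 2).
r=6: eigenvector (0, 0, 1).
P = [[1, -1, 0], [-2, 3, 0], [-2, 2, 1]], D = diag(5, 3, 6), P⁻¹ = [[3, 1, 0], [2, 1, 0], [2, 0, 1]].
Q³ = P·diag(125, 27, 216)·P⁻¹ = [[321, 98, 0], [-588, -169, 0], [-210, -196, 216]].
The requested entry is 216.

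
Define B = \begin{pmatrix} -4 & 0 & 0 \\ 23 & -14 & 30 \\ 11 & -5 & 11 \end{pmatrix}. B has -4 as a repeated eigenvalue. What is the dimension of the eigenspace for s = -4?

1

B + 4I = [[0, 0, 0], [23, -10, 30], [11, -5, 15]].
This matrix has rank 2, so its null space has dimension 3 − 2 = 1.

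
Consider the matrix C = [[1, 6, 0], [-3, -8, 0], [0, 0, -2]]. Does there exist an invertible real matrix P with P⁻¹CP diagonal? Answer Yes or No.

Characteristic polynomial: p(s) = s^3 + 9s^2 + 24s + 20 = (s + 2)^2(s + 5).
s = -2 has algebraic multiplicity 2; rank(C + 2I) = 1, so geometric multiplicity = 2.
Every eigenvalue has geometric = algebraic multiplicity, so C is diagonalizable.

Yes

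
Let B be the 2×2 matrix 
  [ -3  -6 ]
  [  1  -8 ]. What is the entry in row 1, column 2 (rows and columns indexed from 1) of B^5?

Characteristic polynomial: s^2 + 11s + 30 = (s + 5)(s + 6), so the eigenvalues are -6, -5.
s=-6: eigenvector (-2, -1).
s=-5: eigenvector (3, 1).
P = [[-2, 3], [-1, 1]], D = diag(-6, -5), P⁻¹ = [[1, -3], [1, -2]].
B⁵ = P·diag(-7776, -3125)·P⁻¹ = [[6177, -27906], [4651, -17078]].
The requested entry is -27906.

-27906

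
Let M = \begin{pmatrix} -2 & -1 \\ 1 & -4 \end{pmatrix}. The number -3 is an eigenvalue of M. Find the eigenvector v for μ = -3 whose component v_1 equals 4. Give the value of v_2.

M + 3I = [[1, -1], [1, -1]].
Solving (M + 3I)v = 0 gives the eigenspace spanned by (4, 4).
With v_1 = 4, v = (4, 4), so v_2 = 4.

4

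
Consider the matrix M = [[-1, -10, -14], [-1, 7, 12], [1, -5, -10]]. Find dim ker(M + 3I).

1

M + 3I = [[2, -10, -14], [-1, 10, 12], [1, -5, -7]].
This matrix has rank 2, so its null space has dimension 3 − 2 = 1.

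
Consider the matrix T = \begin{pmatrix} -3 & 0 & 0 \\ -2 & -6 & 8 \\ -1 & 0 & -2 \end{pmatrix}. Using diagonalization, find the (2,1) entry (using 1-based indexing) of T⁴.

130

Characteristic polynomial: r^3 + 11r^2 + 36r + 36 = (r + 2)(r + 3)(r + 6), so the eigenvalues are -6, -3, -2.
r=-3: eigenvector (1, 2, 1).
r=-6: eigenvector (0, 1, 0).
r=-2: eigenvector (0, 2, 1).
P = [[1, 0, 0], [2, 1, 2], [1, 0, 1]], D = diag(-3, -6, -2), P⁻¹ = [[1, 0, 0], [0, 1, -2], [-1, 0, 1]].
T⁴ = P·diag(81, 1296, 16)·P⁻¹ = [[81, 0, 0], [130, 1296, -2560], [65, 0, 16]].
The requested entry is 130.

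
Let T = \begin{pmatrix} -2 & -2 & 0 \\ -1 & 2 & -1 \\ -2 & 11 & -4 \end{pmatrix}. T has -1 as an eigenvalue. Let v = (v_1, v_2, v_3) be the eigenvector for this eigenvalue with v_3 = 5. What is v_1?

-2

T + 1I = [[-1, -2, 0], [-1, 3, -1], [-2, 11, -3]].
Solving (T + 1I)v = 0 gives the eigenspace spanned by (-2, 1, 5).
With v_3 = 5, v = (-2, 1, 5), so v_1 = -2.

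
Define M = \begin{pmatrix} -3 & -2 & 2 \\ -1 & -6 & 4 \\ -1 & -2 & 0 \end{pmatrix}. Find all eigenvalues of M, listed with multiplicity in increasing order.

Characteristic polynomial: p(t) = t^3 + 9t^2 + 26t + 24 = (t + 2)(t + 3)(t + 4).
Roots (with multiplicity): -4, -3, -2.

-4, -3, -2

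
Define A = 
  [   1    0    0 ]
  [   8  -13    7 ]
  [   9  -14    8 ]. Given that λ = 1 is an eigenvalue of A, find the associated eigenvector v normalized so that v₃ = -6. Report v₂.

A − 1I = [[0, 0, 0], [8, -14, 7], [9, -14, 7]].
Solving (A − 1I)v = 0 gives the eigenspace spanned by (0, -3, -6).
With v₃ = -6, v = (0, -3, -6), so v₂ = -3.

-3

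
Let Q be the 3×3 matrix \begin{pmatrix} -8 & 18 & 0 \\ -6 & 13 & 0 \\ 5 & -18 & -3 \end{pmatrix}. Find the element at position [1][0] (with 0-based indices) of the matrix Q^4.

Characteristic polynomial: s^3 - 2s^2 - 11s + 12 = (s - 4)(s - 1)(s + 3), so the eigenvalues are -3, 1, 4.
s=4: eigenvector (-3, -2, 3).
s=1: eigenvector (2, 1, -2).
s=-3: eigenvector (0, 0, 1).
P = [[-3, 2, 0], [-2, 1, 0], [3, -2, 1]], D = diag(4, 1, -3), P⁻¹ = [[1, -2, 0], [2, -3, 0], [1, 0, 1]].
Q⁴ = P·diag(256, 1, 81)·P⁻¹ = [[-764, 1530, 0], [-510, 1021, 0], [845, -1530, 81]].
The requested entry is -510.

-510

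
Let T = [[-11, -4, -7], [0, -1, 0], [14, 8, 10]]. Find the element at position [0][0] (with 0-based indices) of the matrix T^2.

Characteristic polynomial: s^3 + 2s^2 - 11s - 12 = (s - 3)(s + 1)(s + 4), so the eigenvalues are -4, -1, 3.
s=3: eigenvector (1, 0, -2).
s=-1: eigenvector (1, 1, -2).
s=-4: eigenvector (1, 0, -1).
P = [[1, 1, 1], [0, 1, 0], [-2, -2, -1]], D = diag(3, -1, -4), P⁻¹ = [[-1, -1, -1], [0, 1, 0], [2, 0, 1]].
T² = P·diag(9, 1, 16)·P⁻¹ = [[23, -8, 7], [0, 1, 0], [-14, 16, 2]].
The requested entry is 23.

23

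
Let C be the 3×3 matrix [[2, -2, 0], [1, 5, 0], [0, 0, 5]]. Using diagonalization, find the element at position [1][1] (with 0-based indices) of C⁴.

Characteristic polynomial: r^3 - 12r^2 + 47r - 60 = (r - 5)(r - 4)(r - 3), so the eigenvalues are 3, 4, 5.
r=4: eigenvector (1, -1, 0).
r=5: eigenvector (0, 0, 1).
r=3: eigenvector (2, -1, 0).
P = [[1, 0, 2], [-1, 0, -1], [0, 1, 0]], D = diag(4, 5, 3), P⁻¹ = [[-1, -2, 0], [0, 0, 1], [1, 1, 0]].
C⁴ = P·diag(256, 625, 81)·P⁻¹ = [[-94, -350, 0], [175, 431, 0], [0, 0, 625]].
The requested entry is 431.

431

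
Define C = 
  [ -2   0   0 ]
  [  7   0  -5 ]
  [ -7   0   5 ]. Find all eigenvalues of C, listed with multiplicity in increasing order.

-2, 0, 5

Characteristic polynomial: p(μ) = μ^3 - 3μ^2 - 10μ = μ(μ - 5)(μ + 2).
Roots (with multiplicity): -2, 0, 5.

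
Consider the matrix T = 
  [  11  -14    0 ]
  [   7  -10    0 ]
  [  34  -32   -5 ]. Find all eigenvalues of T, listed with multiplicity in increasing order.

-5, -3, 4

Characteristic polynomial: p(μ) = μ^3 + 4μ^2 - 17μ - 60 = (μ - 4)(μ + 3)(μ + 5).
Roots (with multiplicity): -5, -3, 4.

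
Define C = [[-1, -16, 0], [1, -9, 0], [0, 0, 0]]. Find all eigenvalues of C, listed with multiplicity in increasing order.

Characteristic polynomial: p(μ) = μ^3 + 10μ^2 + 25μ = μ(μ + 5)^2.
Roots (with multiplicity): -5, -5, 0.

-5, -5, 0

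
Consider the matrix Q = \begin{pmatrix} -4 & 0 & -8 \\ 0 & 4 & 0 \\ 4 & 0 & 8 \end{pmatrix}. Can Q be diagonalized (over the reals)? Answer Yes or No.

Characteristic polynomial: p(λ) = λ^3 - 8λ^2 + 16λ = λ(λ - 4)^2.
λ = 4 has algebraic multiplicity 2; rank(Q − 4I) = 1, so geometric multiplicity = 2.
Every eigenvalue has geometric = algebraic multiplicity, so Q is diagonalizable.

Yes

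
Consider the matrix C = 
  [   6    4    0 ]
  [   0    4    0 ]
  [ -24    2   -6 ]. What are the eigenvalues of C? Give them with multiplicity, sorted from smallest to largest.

Characteristic polynomial: p(s) = s^3 - 4s^2 - 36s + 144 = (s - 6)(s - 4)(s + 6).
Roots (with multiplicity): -6, 4, 6.

-6, 4, 6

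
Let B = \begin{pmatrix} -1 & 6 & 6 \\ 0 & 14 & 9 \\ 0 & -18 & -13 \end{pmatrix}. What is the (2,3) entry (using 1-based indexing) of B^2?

9

Characteristic polynomial: μ^3 - 21μ - 20 = (μ - 5)(μ + 1)(μ + 4), so the eigenvalues are -4, -1, 5.
μ=-1: eigenvector (1, 0, 0).
μ=5: eigenvector (0, 1, -1).
μ=-4: eigenvector (-2, -1, 2).
P = [[1, 0, -2], [0, 1, -1], [0, -1, 2]], D = diag(-1, 5, -4), P⁻¹ = [[1, 2, 2], [0, 2, 1], [0, 1, 1]].
B² = P·diag(1, 25, 16)·P⁻¹ = [[1, -30, -30], [0, 34, 9], [0, -18, 7]].
The requested entry is 9.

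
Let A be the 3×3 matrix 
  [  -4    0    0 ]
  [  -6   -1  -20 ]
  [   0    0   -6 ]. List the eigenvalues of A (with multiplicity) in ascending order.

Characteristic polynomial: p(λ) = λ^3 + 11λ^2 + 34λ + 24 = (λ + 1)(λ + 4)(λ + 6).
Roots (with multiplicity): -6, -4, -1.

-6, -4, -1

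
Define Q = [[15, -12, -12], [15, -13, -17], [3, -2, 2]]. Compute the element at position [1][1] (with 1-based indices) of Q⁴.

Characteristic polynomial: s^3 - 4s^2 - 9s + 36 = (s - 4)(s - 3)(s + 3), so the eigenvalues are -3, 3, 4.
s=3: eigenvector (1, 2, -1).
s=-3: eigenvector (2, 3, 0).
s=4: eigenvector (0, -1, 1).
P = [[1, 2, 0], [2, 3, -1], [-1, 0, 1]], D = diag(3, -3, 4), P⁻¹ = [[3, -2, -2], [-1, 1, 1], [3, -2, -1]].
Q⁴ = P·diag(81, 81, 256)·P⁻¹ = [[81, 0, 0], [-525, 431, 175], [525, -350, -94]].
The requested entry is 81.

81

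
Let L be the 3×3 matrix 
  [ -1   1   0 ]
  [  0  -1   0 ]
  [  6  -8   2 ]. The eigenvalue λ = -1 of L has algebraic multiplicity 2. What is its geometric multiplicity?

L + 1I = [[0, 1, 0], [0, 0, 0], [6, -8, 3]].
This matrix has rank 2, so its null space has dimension 3 − 2 = 1.

1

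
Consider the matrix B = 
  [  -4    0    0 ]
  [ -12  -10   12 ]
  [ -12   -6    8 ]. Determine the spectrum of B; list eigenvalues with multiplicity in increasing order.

-4, -4, 2

Characteristic polynomial: p(r) = r^3 + 6r^2 - 32 = (r - 2)(r + 4)^2.
Roots (with multiplicity): -4, -4, 2.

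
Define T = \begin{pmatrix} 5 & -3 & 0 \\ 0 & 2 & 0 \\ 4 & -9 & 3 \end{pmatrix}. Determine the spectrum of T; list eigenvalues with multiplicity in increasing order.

2, 3, 5

Characteristic polynomial: p(r) = r^3 - 10r^2 + 31r - 30 = (r - 5)(r - 3)(r - 2).
Roots (with multiplicity): 2, 3, 5.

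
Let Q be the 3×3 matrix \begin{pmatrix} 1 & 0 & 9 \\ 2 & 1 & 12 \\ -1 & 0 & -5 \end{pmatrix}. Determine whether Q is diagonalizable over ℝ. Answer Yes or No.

Characteristic polynomial: p(s) = s^3 + 3s^2 - 4 = (s - 1)(s + 2)^2.
s = -2 has algebraic multiplicity 2; rank(Q + 2I) = 2, so geometric multiplicity = 1.
Geometric multiplicity < algebraic multiplicity, so Q is not diagonalizable.

No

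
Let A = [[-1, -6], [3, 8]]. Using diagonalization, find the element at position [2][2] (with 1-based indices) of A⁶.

31186

Characteristic polynomial: r^2 - 7r + 10 = (r - 5)(r - 2), so the eigenvalues are 2, 5.
r=2: eigenvector (2, -1).
r=5: eigenvector (-1, 1).
P = [[2, -1], [-1, 1]], D = diag(2, 5), P⁻¹ = [[1, 1], [1, 2]].
A⁶ = P·diag(64, 15625)·P⁻¹ = [[-15497, -31122], [15561, 31186]].
The requested entry is 31186.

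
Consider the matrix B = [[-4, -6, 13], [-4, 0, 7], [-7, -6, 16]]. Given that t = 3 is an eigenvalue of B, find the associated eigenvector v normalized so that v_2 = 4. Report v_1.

4

B − 3I = [[-7, -6, 13], [-4, -3, 7], [-7, -6, 13]].
Solving (B − 3I)v = 0 gives the eigenspace spanned by (4, 4, 4).
With v_2 = 4, v = (4, 4, 4), so v_1 = 4.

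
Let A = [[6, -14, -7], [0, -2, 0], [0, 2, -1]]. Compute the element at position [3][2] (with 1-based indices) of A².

-6

Characteristic polynomial: r^3 - 3r^2 - 16r - 12 = (r - 6)(r + 1)(r + 2), so the eigenvalues are -2, -1, 6.
r=-1: eigenvector (1, 0, 1).
r=6: eigenvector (-1, 0, 0).
r=-2: eigenvector (0, 1, -2).
P = [[1, -1, 0], [0, 0, 1], [1, 0, -2]], D = diag(-1, 6, -2), P⁻¹ = [[0, 2, 1], [-1, 2, 1], [0, 1, 0]].
A² = P·diag(1, 36, 4)·P⁻¹ = [[36, -70, -35], [0, 4, 0], [0, -6, 1]].
The requested entry is -6.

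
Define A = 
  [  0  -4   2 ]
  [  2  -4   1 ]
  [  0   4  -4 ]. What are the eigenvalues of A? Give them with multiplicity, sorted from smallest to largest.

-4, -2, -2

Characteristic polynomial: p(λ) = λ^3 + 8λ^2 + 20λ + 16 = (λ + 2)^2(λ + 4).
Roots (with multiplicity): -4, -2, -2.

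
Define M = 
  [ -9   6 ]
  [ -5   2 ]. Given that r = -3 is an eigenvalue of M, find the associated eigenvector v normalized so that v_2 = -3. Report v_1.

M + 3I = [[-6, 6], [-5, 5]].
Solving (M + 3I)v = 0 gives the eigenspace spanned by (-3, -3).
With v_2 = -3, v = (-3, -3), so v_1 = -3.

-3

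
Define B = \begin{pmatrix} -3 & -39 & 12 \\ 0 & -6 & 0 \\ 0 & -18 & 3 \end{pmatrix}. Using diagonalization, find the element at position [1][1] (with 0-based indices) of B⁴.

Characteristic polynomial: μ^3 + 6μ^2 - 9μ - 54 = (μ - 3)(μ + 3)(μ + 6), so the eigenvalues are -6, -3, 3.
μ=-3: eigenvector (1, 0, 0).
μ=-6: eigenvector (5, 1, 2).
μ=3: eigenvector (2, 0, 1).
P = [[1, 5, 2], [0, 1, 0], [0, 2, 1]], D = diag(-3, -6, 3), P⁻¹ = [[1, -1, -2], [0, 1, 0], [0, -2, 1]].
B⁴ = P·diag(81, 1296, 81)·P⁻¹ = [[81, 6075, 0], [0, 1296, 0], [0, 2430, 81]].
The requested entry is 1296.

1296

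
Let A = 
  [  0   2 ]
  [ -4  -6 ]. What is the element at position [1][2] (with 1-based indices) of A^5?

Characteristic polynomial: t^2 + 6t + 8 = (t + 2)(t + 4), so the eigenvalues are -4, -2.
t=-2: eigenvector (-1, 1).
t=-4: eigenvector (-1, 2).
P = [[-1, -1], [1, 2]], D = diag(-2, -4), P⁻¹ = [[-2, -1], [1, 1]].
A⁵ = P·diag(-32, -1024)·P⁻¹ = [[960, 992], [-1984, -2016]].
The requested entry is 992.

992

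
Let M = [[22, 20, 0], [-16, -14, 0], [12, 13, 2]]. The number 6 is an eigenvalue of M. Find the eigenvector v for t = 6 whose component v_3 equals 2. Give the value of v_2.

-4

M − 6I = [[16, 20, 0], [-16, -20, 0], [12, 13, -4]].
Solving (M − 6I)v = 0 gives the eigenspace spanned by (5, -4, 2).
With v_3 = 2, v = (5, -4, 2), so v_2 = -4.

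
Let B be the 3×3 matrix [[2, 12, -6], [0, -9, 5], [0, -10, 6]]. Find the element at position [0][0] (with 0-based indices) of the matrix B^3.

8

Characteristic polynomial: λ^3 + λ^2 - 10λ + 8 = (λ - 2)(λ - 1)(λ + 4), so the eigenvalues are -4, 1, 2.
λ=2: eigenvector (1, 0, 0).
λ=-4: eigenvector (-1, 1, 1).
λ=1: eigenvector (0, 1, 2).
P = [[1, -1, 0], [0, 1, 1], [0, 1, 2]], D = diag(2, -4, 1), P⁻¹ = [[1, 2, -1], [0, 2, -1], [0, -1, 1]].
B³ = P·diag(8, -64, 1)·P⁻¹ = [[8, 144, -72], [0, -129, 65], [0, -130, 66]].
The requested entry is 8.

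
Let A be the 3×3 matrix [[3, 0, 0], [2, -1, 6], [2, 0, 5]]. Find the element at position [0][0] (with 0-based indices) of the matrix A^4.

81

Characteristic polynomial: t^3 - 7t^2 + 7t + 15 = (t - 5)(t - 3)(t + 1), so the eigenvalues are -1, 3, 5.
t=3: eigenvector (1, -1, -1).
t=-1: eigenvector (0, 1, 0).
t=5: eigenvector (0, 1, 1).
P = [[1, 0, 0], [-1, 1, 1], [-1, 0, 1]], D = diag(3, -1, 5), P⁻¹ = [[1, 0, 0], [0, 1, -1], [1, 0, 1]].
A⁴ = P·diag(81, 1, 625)·P⁻¹ = [[81, 0, 0], [544, 1, 624], [544, 0, 625]].
The requested entry is 81.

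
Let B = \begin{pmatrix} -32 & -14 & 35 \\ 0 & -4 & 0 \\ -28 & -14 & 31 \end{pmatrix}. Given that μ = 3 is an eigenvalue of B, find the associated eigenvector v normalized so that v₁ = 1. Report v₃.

1

B − 3I = [[-35, -14, 35], [0, -7, 0], [-28, -14, 28]].
Solving (B − 3I)v = 0 gives the eigenspace spanned by (1, 0, 1).
With v₁ = 1, v = (1, 0, 1), so v₃ = 1.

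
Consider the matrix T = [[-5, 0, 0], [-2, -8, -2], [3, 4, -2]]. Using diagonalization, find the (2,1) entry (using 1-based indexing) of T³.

-152

Characteristic polynomial: λ^3 + 15λ^2 + 74λ + 120 = (λ + 4)(λ + 5)(λ + 6), so the eigenvalues are -6, -5, -4.
λ=-4: eigenvector (0, -1, 2).
λ=-5: eigenvector (1, 0, -1).
λ=-6: eigenvector (0, -1, 1).
P = [[0, 1, 0], [-1, 0, -1], [2, -1, 1]], D = diag(-4, -5, -6), P⁻¹ = [[1, 1, 1], [1, 0, 0], [-1, -2, -1]].
T³ = P·diag(-64, -125, -216)·P⁻¹ = [[-125, 0, 0], [-152, -368, -152], [213, 304, 88]].
The requested entry is -152.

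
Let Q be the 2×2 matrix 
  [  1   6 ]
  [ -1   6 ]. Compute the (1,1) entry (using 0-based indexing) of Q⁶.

Characteristic polynomial: s^2 - 7s + 12 = (s - 4)(s - 3), so the eigenvalues are 3, 4.
s=4: eigenvector (2, 1).
s=3: eigenvector (3, 1).
P = [[2, 3], [1, 1]], D = diag(4, 3), P⁻¹ = [[-1, 3], [1, -2]].
Q⁶ = P·diag(4096, 729)·P⁻¹ = [[-6005, 20202], [-3367, 10830]].
The requested entry is 10830.

10830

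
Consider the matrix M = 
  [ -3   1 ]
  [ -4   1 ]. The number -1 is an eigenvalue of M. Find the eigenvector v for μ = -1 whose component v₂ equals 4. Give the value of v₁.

M + 1I = [[-2, 1], [-4, 2]].
Solving (M + 1I)v = 0 gives the eigenspace spanned by (2, 4).
With v₂ = 4, v = (2, 4), so v₁ = 2.

2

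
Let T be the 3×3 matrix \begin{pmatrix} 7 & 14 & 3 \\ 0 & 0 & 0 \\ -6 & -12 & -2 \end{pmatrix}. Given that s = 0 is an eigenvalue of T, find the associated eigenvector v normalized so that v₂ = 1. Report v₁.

T = [[7, 14, 3], [0, 0, 0], [-6, -12, -2]].
Solving (T)v = 0 gives the eigenspace spanned by (-2, 1, 0).
With v₂ = 1, v = (-2, 1, 0), so v₁ = -2.

-2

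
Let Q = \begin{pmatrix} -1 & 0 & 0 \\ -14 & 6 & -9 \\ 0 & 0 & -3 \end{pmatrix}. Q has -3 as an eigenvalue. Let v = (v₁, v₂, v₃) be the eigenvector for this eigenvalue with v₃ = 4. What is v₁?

Q + 3I = [[2, 0, 0], [-14, 9, -9], [0, 0, 0]].
Solving (Q + 3I)v = 0 gives the eigenspace spanned by (0, 4, 4).
With v₃ = 4, v = (0, 4, 4), so v₁ = 0.

0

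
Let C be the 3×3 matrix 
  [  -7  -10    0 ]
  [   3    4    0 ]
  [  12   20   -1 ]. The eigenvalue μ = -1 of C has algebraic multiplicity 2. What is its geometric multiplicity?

C + 1I = [[-6, -10, 0], [3, 5, 0], [12, 20, 0]].
This matrix has rank 1, so its null space has dimension 3 − 1 = 2.

2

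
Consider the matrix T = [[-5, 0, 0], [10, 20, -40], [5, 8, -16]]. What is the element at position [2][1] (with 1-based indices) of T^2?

Characteristic polynomial: r^3 + r^2 - 20r = r(r - 4)(r + 5), so the eigenvalues are -5, 0, 4.
r=-5: eigenvector (1, -2, -1).
r=4: eigenvector (0, 5, 2).
r=0: eigenvector (0, 2, 1).
P = [[1, 0, 0], [-2, 5, 2], [-1, 2, 1]], D = diag(-5, 4, 0), P⁻¹ = [[1, 0, 0], [0, 1, -2], [1, -2, 5]].
T² = P·diag(25, 16, 0)·P⁻¹ = [[25, 0, 0], [-50, 80, -160], [-25, 32, -64]].
The requested entry is -50.

-50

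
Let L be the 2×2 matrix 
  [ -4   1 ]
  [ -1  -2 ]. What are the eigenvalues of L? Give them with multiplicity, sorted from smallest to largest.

-3, -3

Characteristic polynomial: p(s) = s^2 + 6s + 9 = (s + 3)^2.
Roots (with multiplicity): -3, -3.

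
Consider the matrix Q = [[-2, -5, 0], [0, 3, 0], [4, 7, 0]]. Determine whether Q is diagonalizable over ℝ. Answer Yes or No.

Characteristic polynomial: p(t) = t^3 - t^2 - 6t = t(t - 3)(t + 2).
All 3 eigenvalues are distinct, so Q is diagonalizable.

Yes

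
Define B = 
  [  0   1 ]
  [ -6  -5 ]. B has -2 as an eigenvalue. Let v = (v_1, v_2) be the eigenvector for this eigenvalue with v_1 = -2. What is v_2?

B + 2I = [[2, 1], [-6, -3]].
Solving (B + 2I)v = 0 gives the eigenspace spanned by (-2, 4).
With v_1 = -2, v = (-2, 4), so v_2 = 4.

4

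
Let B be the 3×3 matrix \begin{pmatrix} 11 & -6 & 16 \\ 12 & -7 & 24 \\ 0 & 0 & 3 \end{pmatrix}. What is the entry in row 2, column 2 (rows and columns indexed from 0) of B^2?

Characteristic polynomial: λ^3 - 7λ^2 + 7λ + 15 = (λ - 5)(λ - 3)(λ + 1), so the eigenvalues are -1, 3, 5.
λ=3: eigenvector (-2, 0, 1).
λ=5: eigenvector (1, 1, 0).
λ=-1: eigenvector (-1, -2, 0).
P = [[-2, 1, -1], [0, 1, -2], [1, 0, 0]], D = diag(3, 5, -1), P⁻¹ = [[0, 0, 1], [2, -1, 4], [1, -1, 2]].
B² = P·diag(9, 25, 1)·P⁻¹ = [[49, -24, 80], [48, -23, 96], [0, 0, 9]].
The requested entry is 9.

9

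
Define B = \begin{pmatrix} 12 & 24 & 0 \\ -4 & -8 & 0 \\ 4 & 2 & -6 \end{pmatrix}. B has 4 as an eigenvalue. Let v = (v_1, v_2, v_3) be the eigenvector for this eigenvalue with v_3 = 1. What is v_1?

3

B − 4I = [[8, 24, 0], [-4, -12, 0], [4, 2, -10]].
Solving (B − 4I)v = 0 gives the eigenspace spanned by (3, -1, 1).
With v_3 = 1, v = (3, -1, 1), so v_1 = 3.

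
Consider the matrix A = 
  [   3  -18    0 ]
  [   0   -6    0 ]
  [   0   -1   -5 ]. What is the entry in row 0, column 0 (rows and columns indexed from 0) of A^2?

9

Characteristic polynomial: r^3 + 8r^2 - 3r - 90 = (r - 3)(r + 5)(r + 6), so the eigenvalues are -6, -5, 3.
r=3: eigenvector (1, 0, 0).
r=-6: eigenvector (2, 1, 1).
r=-5: eigenvector (0, 0, 1).
P = [[1, 2, 0], [0, 1, 0], [0, 1, 1]], D = diag(3, -6, -5), P⁻¹ = [[1, -2, 0], [0, 1, 0], [0, -1, 1]].
A² = P·diag(9, 36, 25)·P⁻¹ = [[9, 54, 0], [0, 36, 0], [0, 11, 25]].
The requested entry is 9.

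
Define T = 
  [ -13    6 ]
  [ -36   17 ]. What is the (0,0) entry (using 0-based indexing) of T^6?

-31247

Characteristic polynomial: μ^2 - 4μ - 5 = (μ - 5)(μ + 1), so the eigenvalues are -1, 5.
μ=-1: eigenvector (-1, -2).
μ=5: eigenvector (-1, -3).
P = [[-1, -1], [-2, -3]], D = diag(-1, 5), P⁻¹ = [[-3, 1], [2, -1]].
T⁶ = P·diag(1, 15625)·P⁻¹ = [[-31247, 15624], [-93744, 46873]].
The requested entry is -31247.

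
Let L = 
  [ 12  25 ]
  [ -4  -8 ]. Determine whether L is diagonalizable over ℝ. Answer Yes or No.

Characteristic polynomial: p(μ) = μ^2 - 4μ + 4 = (μ - 2)^2.
μ = 2 has algebraic multiplicity 2; rank(L − 2I) = 1, so geometric multiplicity = 1.
Geometric multiplicity < algebraic multiplicity, so L is not diagonalizable.

No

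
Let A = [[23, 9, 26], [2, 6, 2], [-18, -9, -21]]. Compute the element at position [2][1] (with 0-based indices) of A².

Characteristic polynomial: r^3 - 8r^2 - 3r + 90 = (r - 6)(r - 5)(r + 3), so the eigenvalues are -3, 5, 6.
r=5: eigenvector (1, -2, 0).
r=6: eigenvector (1, 1, -1).
r=-3: eigenvector (-1, 0, 1).
P = [[1, 1, -1], [-2, 1, 0], [0, -1, 1]], D = diag(5, 6, -3), P⁻¹ = [[1, 0, 1], [2, 1, 2], [2, 1, 3]].
A² = P·diag(25, 36, 9)·P⁻¹ = [[79, 27, 70], [22, 36, 22], [-54, -27, -45]].
The requested entry is -27.

-27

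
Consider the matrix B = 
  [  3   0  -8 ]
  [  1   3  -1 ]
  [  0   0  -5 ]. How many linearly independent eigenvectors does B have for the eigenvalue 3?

1

B − 3I = [[0, 0, -8], [1, 0, -1], [0, 0, -8]].
This matrix has rank 2, so its null space has dimension 3 − 2 = 1.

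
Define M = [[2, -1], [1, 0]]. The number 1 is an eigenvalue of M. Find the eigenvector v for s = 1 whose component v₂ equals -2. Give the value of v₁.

M − 1I = [[1, -1], [1, -1]].
Solving (M − 1I)v = 0 gives the eigenspace spanned by (-2, -2).
With v₂ = -2, v = (-2, -2), so v₁ = -2.

-2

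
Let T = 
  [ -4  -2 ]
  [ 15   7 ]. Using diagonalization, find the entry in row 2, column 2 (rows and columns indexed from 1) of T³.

43

Characteristic polynomial: λ^2 - 3λ + 2 = (λ - 2)(λ - 1), so the eigenvalues are 1, 2.
λ=2: eigenvector (1, -3).
λ=1: eigenvector (2, -5).
P = [[1, 2], [-3, -5]], D = diag(2, 1), P⁻¹ = [[-5, -2], [3, 1]].
T³ = P·diag(8, 1)·P⁻¹ = [[-34, -14], [105, 43]].
The requested entry is 43.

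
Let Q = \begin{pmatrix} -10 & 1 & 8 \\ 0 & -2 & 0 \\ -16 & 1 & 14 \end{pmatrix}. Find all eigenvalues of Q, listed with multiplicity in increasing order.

Characteristic polynomial: p(s) = s^3 - 2s^2 - 20s - 24 = (s - 6)(s + 2)^2.
Roots (with multiplicity): -2, -2, 6.

-2, -2, 6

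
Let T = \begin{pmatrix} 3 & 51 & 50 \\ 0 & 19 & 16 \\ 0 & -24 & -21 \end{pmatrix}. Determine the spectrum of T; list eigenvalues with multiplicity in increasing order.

-5, 3, 3

Characteristic polynomial: p(μ) = μ^3 - μ^2 - 21μ + 45 = (μ - 3)^2(μ + 5).
Roots (with multiplicity): -5, 3, 3.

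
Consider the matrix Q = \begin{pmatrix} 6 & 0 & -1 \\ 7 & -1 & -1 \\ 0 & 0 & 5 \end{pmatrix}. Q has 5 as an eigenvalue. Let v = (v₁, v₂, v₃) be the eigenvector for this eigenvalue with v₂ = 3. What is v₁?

Q − 5I = [[1, 0, -1], [7, -6, -1], [0, 0, 0]].
Solving (Q − 5I)v = 0 gives the eigenspace spanned by (3, 3, 3).
With v₂ = 3, v = (3, 3, 3), so v₁ = 3.

3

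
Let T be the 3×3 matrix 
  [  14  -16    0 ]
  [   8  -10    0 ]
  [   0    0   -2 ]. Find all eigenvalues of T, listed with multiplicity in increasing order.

Characteristic polynomial: p(r) = r^3 - 2r^2 - 20r - 24 = (r - 6)(r + 2)^2.
Roots (with multiplicity): -2, -2, 6.

-2, -2, 6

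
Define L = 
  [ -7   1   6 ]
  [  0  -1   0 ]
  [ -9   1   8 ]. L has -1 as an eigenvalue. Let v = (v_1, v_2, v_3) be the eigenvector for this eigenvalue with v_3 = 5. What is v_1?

5

L + 1I = [[-6, 1, 6], [0, 0, 0], [-9, 1, 9]].
Solving (L + 1I)v = 0 gives the eigenspace spanned by (5, 0, 5).
With v_3 = 5, v = (5, 0, 5), so v_1 = 5.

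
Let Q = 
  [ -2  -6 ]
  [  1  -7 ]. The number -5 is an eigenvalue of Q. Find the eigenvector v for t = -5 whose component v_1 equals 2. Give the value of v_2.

1

Q + 5I = [[3, -6], [1, -2]].
Solving (Q + 5I)v = 0 gives the eigenspace spanned by (2, 1).
With v_1 = 2, v = (2, 1), so v_2 = 1.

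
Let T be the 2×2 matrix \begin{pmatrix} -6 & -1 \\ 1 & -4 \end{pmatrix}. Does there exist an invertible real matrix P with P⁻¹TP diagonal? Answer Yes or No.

Characteristic polynomial: p(μ) = μ^2 + 10μ + 25 = (μ + 5)^2.
μ = -5 has algebraic multiplicity 2; rank(T + 5I) = 1, so geometric multiplicity = 1.
Geometric multiplicity < algebraic multiplicity, so T is not diagonalizable.

No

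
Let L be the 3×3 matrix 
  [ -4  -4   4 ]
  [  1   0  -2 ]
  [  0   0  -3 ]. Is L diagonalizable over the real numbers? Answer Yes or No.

Characteristic polynomial: p(s) = s^3 + 7s^2 + 16s + 12 = (s + 2)^2(s + 3).
s = -2 has algebraic multiplicity 2; rank(L + 2I) = 2, so geometric multiplicity = 1.
Geometric multiplicity < algebraic multiplicity, so L is not diagonalizable.

No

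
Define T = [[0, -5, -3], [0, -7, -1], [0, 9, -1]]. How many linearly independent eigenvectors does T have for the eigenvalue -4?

1

T + 4I = [[4, -5, -3], [0, -3, -1], [0, 9, 3]].
This matrix has rank 2, so its null space has dimension 3 − 2 = 1.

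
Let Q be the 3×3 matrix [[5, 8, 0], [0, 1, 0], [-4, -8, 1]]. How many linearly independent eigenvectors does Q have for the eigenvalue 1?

2

Q − 1I = [[4, 8, 0], [0, 0, 0], [-4, -8, 0]].
This matrix has rank 1, so its null space has dimension 3 − 1 = 2.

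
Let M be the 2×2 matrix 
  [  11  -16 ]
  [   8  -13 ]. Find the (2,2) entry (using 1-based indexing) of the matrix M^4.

1169

Characteristic polynomial: r^2 + 2r - 15 = (r - 3)(r + 5), so the eigenvalues are -5, 3.
r=3: eigenvector (-2, -1).
r=-5: eigenvector (-1, -1).
P = [[-2, -1], [-1, -1]], D = diag(3, -5), P⁻¹ = [[-1, 1], [1, -2]].
M⁴ = P·diag(81, 625)·P⁻¹ = [[-463, 1088], [-544, 1169]].
The requested entry is 1169.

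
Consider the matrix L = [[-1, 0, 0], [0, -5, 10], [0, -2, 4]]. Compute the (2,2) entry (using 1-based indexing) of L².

5

Characteristic polynomial: μ^3 + 2μ^2 + μ = μ(μ + 1)^2, so the eigenvalues are -1, -1, 0.
μ=-1: eigenvector (1, 0, 0).
μ=-1: eigenvector (0, 5, 2).
μ=0: eigenvector (0, 2, 1).
P = [[1, 0, 0], [0, 5, 2], [0, 2, 1]], D = diag(-1, -1, 0), P⁻¹ = [[1, 0, 0], [0, 1, -2], [0, -2, 5]].
L² = P·diag(1, 1, 0)·P⁻¹ = [[1, 0, 0], [0, 5, -10], [0, 2, -4]].
The requested entry is 5.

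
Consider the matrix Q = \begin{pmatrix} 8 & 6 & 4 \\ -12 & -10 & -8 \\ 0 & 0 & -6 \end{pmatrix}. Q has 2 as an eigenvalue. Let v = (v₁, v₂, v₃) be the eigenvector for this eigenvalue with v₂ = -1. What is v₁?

Q − 2I = [[6, 6, 4], [-12, -12, -8], [0, 0, -8]].
Solving (Q − 2I)v = 0 gives the eigenspace spanned by (1, -1, 0).
With v₂ = -1, v = (1, -1, 0), so v₁ = 1.

1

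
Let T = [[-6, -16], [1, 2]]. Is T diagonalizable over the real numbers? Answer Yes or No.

No

Characteristic polynomial: p(s) = s^2 + 4s + 4 = (s + 2)^2.
s = -2 has algebraic multiplicity 2; rank(T + 2I) = 1, so geometric multiplicity = 1.
Geometric multiplicity < algebraic multiplicity, so T is not diagonalizable.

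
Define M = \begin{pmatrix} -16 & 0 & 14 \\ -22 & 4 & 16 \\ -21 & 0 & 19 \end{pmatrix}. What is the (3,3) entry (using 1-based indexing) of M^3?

Characteristic polynomial: t^3 - 7t^2 + 2t + 40 = (t - 5)(t - 4)(t + 2), so the eigenvalues are -2, 4, 5.
t=4: eigenvector (0, 1, 0).
t=-2: eigenvector (1, 1, 1).
t=5: eigenvector (2, 4, 3).
P = [[0, 1, 2], [1, 1, 4], [0, 1, 3]], D = diag(4, -2, 5), P⁻¹ = [[1, 1, -2], [3, 0, -2], [-1, 0, 1]].
M³ = P·diag(64, -8, 125)·P⁻¹ = [[-274, 0, 266], [-460, 64, 388], [-399, 0, 391]].
The requested entry is 391.

391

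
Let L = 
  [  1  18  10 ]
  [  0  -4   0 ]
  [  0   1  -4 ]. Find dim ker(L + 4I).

L + 4I = [[5, 18, 10], [0, 0, 0], [0, 1, 0]].
This matrix has rank 2, so its null space has dimension 3 − 2 = 1.

1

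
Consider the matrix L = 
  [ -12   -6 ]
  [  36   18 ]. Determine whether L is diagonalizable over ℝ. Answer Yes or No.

Yes

Characteristic polynomial: p(s) = s^2 - 6s = s(s - 6).
All 2 eigenvalues are distinct, so L is diagonalizable.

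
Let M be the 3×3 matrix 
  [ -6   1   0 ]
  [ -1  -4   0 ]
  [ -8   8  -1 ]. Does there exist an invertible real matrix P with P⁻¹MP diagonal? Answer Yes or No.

No

Characteristic polynomial: p(s) = s^3 + 11s^2 + 35s + 25 = (s + 1)(s + 5)^2.
s = -5 has algebraic multiplicity 2; rank(M + 5I) = 2, so geometric multiplicity = 1.
Geometric multiplicity < algebraic multiplicity, so M is not diagonalizable.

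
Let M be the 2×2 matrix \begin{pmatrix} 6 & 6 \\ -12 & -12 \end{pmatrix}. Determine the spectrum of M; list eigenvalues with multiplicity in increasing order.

Characteristic polynomial: p(μ) = μ^2 + 6μ = μ(μ + 6).
Roots (with multiplicity): -6, 0.

-6, 0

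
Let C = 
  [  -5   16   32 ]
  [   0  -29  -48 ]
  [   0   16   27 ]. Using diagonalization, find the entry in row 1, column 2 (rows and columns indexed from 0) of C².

Characteristic polynomial: t^3 + 7t^2 - 5t - 75 = (t - 3)(t + 5)^2, so the eigenvalues are -5, -5, 3.
t=-5: eigenvector (1, 0, 0).
t=3: eigenvector (2, -3, 2).
t=-5: eigenvector (0, -2, 1).
P = [[1, 2, 0], [0, -3, -2], [0, 2, 1]], D = diag(-5, 3, -5), P⁻¹ = [[1, -2, -4], [0, 1, 2], [0, -2, -3]].
C² = P·diag(25, 9, 25)·P⁻¹ = [[25, -32, -64], [0, 73, 96], [0, -32, -39]].
The requested entry is 96.

96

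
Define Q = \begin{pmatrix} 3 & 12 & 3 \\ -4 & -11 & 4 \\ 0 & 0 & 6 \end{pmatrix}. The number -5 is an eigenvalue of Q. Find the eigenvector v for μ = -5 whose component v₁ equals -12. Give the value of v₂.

8

Q + 5I = [[8, 12, 3], [-4, -6, 4], [0, 0, 11]].
Solving (Q + 5I)v = 0 gives the eigenspace spanned by (-12, 8, 0).
With v₁ = -12, v = (-12, 8, 0), so v₂ = 8.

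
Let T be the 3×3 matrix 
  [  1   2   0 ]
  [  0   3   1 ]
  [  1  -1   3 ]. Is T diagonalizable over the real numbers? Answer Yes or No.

Characteristic polynomial: p(μ) = μ^3 - 7μ^2 + 16μ - 12 = (μ - 3)(μ - 2)^2.
μ = 2 has algebraic multiplicity 2; rank(T − 2I) = 2, so geometric multiplicity = 1.
Geometric multiplicity < algebraic multiplicity, so T is not diagonalizable.

No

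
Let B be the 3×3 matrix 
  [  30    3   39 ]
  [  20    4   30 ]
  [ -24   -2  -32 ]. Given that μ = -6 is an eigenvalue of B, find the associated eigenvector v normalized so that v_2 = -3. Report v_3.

B + 6I = [[36, 3, 39], [20, 10, 30], [-24, -2, -26]].
Solving (B + 6I)v = 0 gives the eigenspace spanned by (-3, -3, 3).
With v_2 = -3, v = (-3, -3, 3), so v_3 = 3.

3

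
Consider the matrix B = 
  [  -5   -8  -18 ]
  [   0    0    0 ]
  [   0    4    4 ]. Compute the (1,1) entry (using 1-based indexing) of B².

25

Characteristic polynomial: t^3 + t^2 - 20t = t(t - 4)(t + 5), so the eigenvalues are -5, 0, 4.
t=-5: eigenvector (1, 0, 0).
t=0: eigenvector (2, 1, -1).
t=4: eigenvector (-2, 0, 1).
P = [[1, 2, -2], [0, 1, 0], [0, -1, 1]], D = diag(-5, 0, 4), P⁻¹ = [[1, 0, 2], [0, 1, 0], [0, 1, 1]].
B² = P·diag(25, 0, 16)·P⁻¹ = [[25, -32, 18], [0, 0, 0], [0, 16, 16]].
The requested entry is 25.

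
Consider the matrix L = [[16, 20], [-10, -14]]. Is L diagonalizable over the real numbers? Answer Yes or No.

Yes

Characteristic polynomial: p(t) = t^2 - 2t - 24 = (t - 6)(t + 4).
All 2 eigenvalues are distinct, so L is diagonalizable.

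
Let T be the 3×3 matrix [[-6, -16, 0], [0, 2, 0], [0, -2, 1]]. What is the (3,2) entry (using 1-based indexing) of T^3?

Characteristic polynomial: μ^3 + 3μ^2 - 16μ + 12 = (μ - 2)(μ - 1)(μ + 6), so the eigenvalues are -6, 1, 2.
μ=1: eigenvector (0, 0, 1).
μ=2: eigenvector (-2, 1, -2).
μ=-6: eigenvector (1, 0, 0).
P = [[0, -2, 1], [0, 1, 0], [1, -2, 0]], D = diag(1, 2, -6), P⁻¹ = [[0, 2, 1], [0, 1, 0], [1, 2, 0]].
T³ = P·diag(1, 8, -216)·P⁻¹ = [[-216, -448, 0], [0, 8, 0], [0, -14, 1]].
The requested entry is -14.

-14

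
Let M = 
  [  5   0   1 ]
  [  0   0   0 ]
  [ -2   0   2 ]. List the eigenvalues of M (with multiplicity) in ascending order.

Characteristic polynomial: p(λ) = λ^3 - 7λ^2 + 12λ = λ(λ - 4)(λ - 3).
Roots (with multiplicity): 0, 3, 4.

0, 3, 4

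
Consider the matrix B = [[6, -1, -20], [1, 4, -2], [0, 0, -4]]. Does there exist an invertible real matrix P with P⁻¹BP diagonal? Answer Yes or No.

Characteristic polynomial: p(r) = r^3 - 6r^2 - 15r + 100 = (r - 5)^2(r + 4).
r = 5 has algebraic multiplicity 2; rank(B − 5I) = 2, so geometric multiplicity = 1.
Geometric multiplicity < algebraic multiplicity, so B is not diagonalizable.

No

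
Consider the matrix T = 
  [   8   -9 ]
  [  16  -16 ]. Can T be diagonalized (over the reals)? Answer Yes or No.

No

Characteristic polynomial: p(λ) = λ^2 + 8λ + 16 = (λ + 4)^2.
λ = -4 has algebraic multiplicity 2; rank(T + 4I) = 1, so geometric multiplicity = 1.
Geometric multiplicity < algebraic multiplicity, so T is not diagonalizable.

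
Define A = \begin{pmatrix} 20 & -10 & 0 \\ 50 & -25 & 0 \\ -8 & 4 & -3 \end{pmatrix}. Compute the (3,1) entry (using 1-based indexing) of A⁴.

2176

Characteristic polynomial: r^3 + 8r^2 + 15r = r(r + 3)(r + 5), so the eigenvalues are -5, -3, 0.
r=-5: eigenvector (2, 5, -2).
r=0: eigenvector (1, 2, 0).
r=-3: eigenvector (0, 0, 1).
P = [[2, 1, 0], [5, 2, 0], [-2, 0, 1]], D = diag(-5, 0, -3), P⁻¹ = [[-2, 1, 0], [5, -2, 0], [-4, 2, 1]].
A⁴ = P·diag(625, 0, 81)·P⁻¹ = [[-2500, 1250, 0], [-6250, 3125, 0], [2176, -1088, 81]].
The requested entry is 2176.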